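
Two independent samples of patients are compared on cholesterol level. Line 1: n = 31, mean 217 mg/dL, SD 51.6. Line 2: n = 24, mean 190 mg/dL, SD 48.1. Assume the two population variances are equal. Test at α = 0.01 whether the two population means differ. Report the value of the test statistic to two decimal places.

Let group 1 = line 1, group 2 = line 2. H0: μ_1 = μ_2; H1: μ_1 ≠ μ_2 (two-sample pooled-variance t-test, two-sided).
s_p² = [(31−1)·51.6² + (24−1)·48.1²]/(31+24−2) = 2511.13
t = (217 − 190)/√[2511.13·(1/31 + 1/24)] = 1.98
df = n₁ + n₂ − 2 = 53
Two-sided p-value ≈ 0.053
Since p ≈ 0.053 > α = 0.01, fail to reject H0; the evidence is not statistically significant.

1.98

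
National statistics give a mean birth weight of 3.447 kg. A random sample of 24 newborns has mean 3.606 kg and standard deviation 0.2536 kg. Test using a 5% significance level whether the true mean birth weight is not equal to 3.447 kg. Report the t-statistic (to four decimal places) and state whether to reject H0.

H0: μ = 3.447; H1: μ ≠ 3.447 (one-sample t-test, two-sided).
t = (x̄ − μ₀)/(s/√n) = (3.606 − 3.447)/(0.2536/√24) = 3.0715
df = n − 1 = 23
Two-sided p-value ≈ 0.005
Since p ≈ 0.005 < α = 0.05, reject H0; the evidence is statistically significant.

t = 3.0715; reject H0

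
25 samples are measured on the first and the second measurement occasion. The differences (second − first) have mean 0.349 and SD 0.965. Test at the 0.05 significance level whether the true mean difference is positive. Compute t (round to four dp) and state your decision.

t = 1.8083; reject H0

H0: μ_d = 0; H1: μ_d > 0 (paired t-test on the differences, right-tailed).
t = d̄/(s_d/√n) = 0.349/(0.965/√25) = 1.8083
df = n − 1 = 24
p-value = P(T ≥ 1.8083) ≈ 0.0416
Since p ≈ 0.0416 < α = 0.05, reject H0; the evidence is statistically significant.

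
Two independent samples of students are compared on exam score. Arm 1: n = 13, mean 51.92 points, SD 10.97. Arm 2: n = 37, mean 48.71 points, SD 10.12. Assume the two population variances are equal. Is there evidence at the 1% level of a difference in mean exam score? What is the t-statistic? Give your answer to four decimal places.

0.9630

Let group 1 = arm 1, group 2 = arm 2. H0: μ_1 = μ_2; H1: μ_1 ≠ μ_2 (two-sample pooled-variance t-test, two-sided).
s_p² = [(13−1)·10.97² + (37−1)·10.12²]/(13+37−2) = 106.896
t = (51.92 − 48.71)/√[106.896·(1/13 + 1/37)] = 0.9630
df = n₁ + n₂ − 2 = 48
Two-sided p-value ≈ 0.3404
Since p ≈ 0.3404 > α = 0.01, fail to reject H0; the evidence is not statistically significant.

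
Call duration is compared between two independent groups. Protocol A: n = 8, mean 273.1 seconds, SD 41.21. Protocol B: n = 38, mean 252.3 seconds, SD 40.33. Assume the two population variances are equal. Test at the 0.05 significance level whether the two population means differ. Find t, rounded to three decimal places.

Let group 1 = protocol A, group 2 = protocol B. H0: μ_1 = μ_2; H1: μ_1 ≠ μ_2 (two-sample pooled-variance t-test, two-sided).
s_p² = [(8−1)·41.21² + (38−1)·40.33²]/(8+38−2) = 1637.92
t = (273.1 − 252.3)/√[1637.92·(1/8 + 1/38)] = 1.321
df = n₁ + n₂ − 2 = 44
Two-sided p-value ≈ 0.193
Since p ≈ 0.193 > α = 0.05, fail to reject H0; the evidence is not statistically significant.

1.321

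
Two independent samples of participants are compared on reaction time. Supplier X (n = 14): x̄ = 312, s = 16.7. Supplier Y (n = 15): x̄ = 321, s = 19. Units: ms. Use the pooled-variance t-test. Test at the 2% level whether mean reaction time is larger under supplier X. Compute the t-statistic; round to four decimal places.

-1.3508

Let group 1 = supplier X, group 2 = supplier Y. H0: μ_1 = μ_2; H1: μ_1 > μ_2 (two-sample pooled-variance t-test, right-tailed).
s_p² = [(14−1)·16.7² + (15−1)·19²]/(14+15−2) = 321.466
t = (312 − 321)/√[321.466·(1/14 + 1/15)] = -1.3508
df = n₁ + n₂ − 2 = 27
p-value = P(T ≥ -1.3508) ≈ 0.906
Since p ≈ 0.906 > α = 0.02, fail to reject H0; the evidence is not statistically significant.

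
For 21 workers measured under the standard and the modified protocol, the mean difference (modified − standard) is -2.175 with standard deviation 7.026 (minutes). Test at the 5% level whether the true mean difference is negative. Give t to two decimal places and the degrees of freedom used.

t = -1.42, df = 20

H0: μ_d = 0; H1: μ_d < 0 (paired t-test on the differences, left-tailed).
t = d̄/(s_d/√n) = -2.175/(7.026/√21) = -1.42
df = n − 1 = 20
p-value = P(T ≤ -1.42) ≈ 0.0857
Since p ≈ 0.0857 > α = 0.05, fail to reject H0; the data do not provide sufficient evidence against H0.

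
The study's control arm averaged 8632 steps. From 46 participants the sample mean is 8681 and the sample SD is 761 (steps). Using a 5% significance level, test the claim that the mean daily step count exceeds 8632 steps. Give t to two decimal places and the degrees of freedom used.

t = 0.44, df = 45

H0: μ = 8632; H1: μ > 8632 (one-sample t-test, right-tailed).
t = (x̄ − μ₀)/(s/√n) = (8681 − 8632)/(761/√46) = 0.44
df = n − 1 = 45
p-value = P(T ≥ 0.44) ≈ 0.332
Since p ≈ 0.332 > α = 0.05, fail to reject H0; the data do not provide sufficient evidence against H0.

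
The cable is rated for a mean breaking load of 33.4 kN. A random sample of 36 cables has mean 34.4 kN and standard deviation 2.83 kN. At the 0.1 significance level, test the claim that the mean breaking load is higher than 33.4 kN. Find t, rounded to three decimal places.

2.120

H0: μ = 33.4; H1: μ > 33.4 (one-sample t-test, right-tailed).
t = (x̄ − μ₀)/(s/√n) = (34.4 − 33.4)/(2.83/√36) = 2.120
df = n − 1 = 35
p-value = P(T ≥ 2.120) ≈ 0.021
Since p ≈ 0.021 < α = 0.1, reject H0; the evidence is statistically significant.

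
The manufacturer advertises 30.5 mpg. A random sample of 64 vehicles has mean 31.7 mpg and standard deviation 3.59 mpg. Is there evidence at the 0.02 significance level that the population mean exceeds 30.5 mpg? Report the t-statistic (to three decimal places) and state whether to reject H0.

H0: μ = 30.5; H1: μ > 30.5 (one-sample t-test, right-tailed).
t = (x̄ − μ₀)/(s/√n) = (31.7 − 30.5)/(3.59/√64) = 2.674
df = n − 1 = 63
p-value = P(T ≥ 2.674) ≈ 0.0048
Since p ≈ 0.0048 < α = 0.02, reject H0; the evidence is statistically significant.

t = 2.674; reject H0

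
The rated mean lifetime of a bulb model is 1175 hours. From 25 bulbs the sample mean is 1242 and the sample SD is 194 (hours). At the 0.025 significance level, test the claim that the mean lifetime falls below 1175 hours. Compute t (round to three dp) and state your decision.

H0: μ = 1175; H1: μ < 1175 (one-sample t-test, left-tailed).
t = (x̄ − μ₀)/(s/√n) = (1242 − 1175)/(194/√25) = 1.727
df = n − 1 = 24
p-value = P(T ≤ 1.727) ≈ 0.951
Since p ≈ 0.951 > α = 0.025, fail to reject H0; the evidence is not statistically significant.

t = 1.727; fail to reject H0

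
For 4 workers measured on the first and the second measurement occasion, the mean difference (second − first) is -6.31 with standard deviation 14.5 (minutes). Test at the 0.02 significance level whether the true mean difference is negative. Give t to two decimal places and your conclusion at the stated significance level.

H0: μ_d = 0; H1: μ_d < 0 (paired t-test on the differences, left-tailed).
t = d̄/(s_d/√n) = -6.31/(14.5/√4) = -0.87
df = n − 1 = 3
p-value = P(T ≤ -0.87) ≈ 0.224
Since p ≈ 0.224 > α = 0.02, fail to reject H0; the evidence is not statistically significant.

t = -0.87; fail to reject H0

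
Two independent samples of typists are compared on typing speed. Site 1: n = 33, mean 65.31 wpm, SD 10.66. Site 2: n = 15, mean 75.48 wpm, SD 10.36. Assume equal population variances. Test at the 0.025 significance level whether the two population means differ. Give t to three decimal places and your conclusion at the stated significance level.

Let group 1 = site 1, group 2 = site 2. H0: μ_1 = μ_2; H1: μ_1 ≠ μ_2 (two-sample pooled-variance t-test, two-sided).
s_p² = [(33−1)·10.66² + (15−1)·10.36²]/(33+15−2) = 111.716
t = (65.31 − 75.48)/√[111.716·(1/33 + 1/15)] = -3.090
df = n₁ + n₂ − 2 = 46
Two-sided p-value ≈ 0.003
Since p ≈ 0.003 < α = 0.025, reject H0; the evidence is statistically significant.

t = -3.090; reject H0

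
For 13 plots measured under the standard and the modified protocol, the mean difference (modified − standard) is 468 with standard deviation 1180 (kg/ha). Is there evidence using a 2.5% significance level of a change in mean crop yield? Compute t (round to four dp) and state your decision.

H0: μ_d = 0; H1: μ_d ≠ 0 (paired t-test on the differences, two-sided).
t = d̄/(s_d/√n) = 468/(1180/√13) = 1.4300
df = n − 1 = 12
Two-sided p-value ≈ 0.178
Since p ≈ 0.178 > α = 0.025, fail to reject H0; the evidence is not statistically significant.

t = 1.4300; fail to reject H0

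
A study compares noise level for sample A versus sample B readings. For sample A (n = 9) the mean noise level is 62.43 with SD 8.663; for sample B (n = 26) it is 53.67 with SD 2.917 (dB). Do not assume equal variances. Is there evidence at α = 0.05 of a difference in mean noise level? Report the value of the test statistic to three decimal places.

2.976

Let group 1 = sample A, group 2 = sample B. H0: μ_1 = μ_2; H1: μ_1 ≠ μ_2 (Welch's two-sample t-test, two-sided).
t = (x̄_1 − x̄_2)/√(s_1²/n_1 + s_2²/n_2) = (62.43 − 53.67)/√(8.663²/9 + 2.917²/26) = 2.976
Welch–Satterthwaite df ≈ 8.64
Two-sided p-value ≈ 0.0163
Since p ≈ 0.0163 < α = 0.05, reject H0; the data support H1.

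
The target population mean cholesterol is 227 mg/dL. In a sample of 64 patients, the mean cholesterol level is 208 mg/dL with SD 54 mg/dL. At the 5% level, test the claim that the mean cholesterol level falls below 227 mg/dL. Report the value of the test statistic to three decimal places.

H0: μ = 227; H1: μ < 227 (one-sample t-test, left-tailed).
t = (x̄ − μ₀)/(s/√n) = (208 − 227)/(54/√64) = -2.815
df = n − 1 = 63
p-value = P(T ≤ -2.815) ≈ 0.0033
Since p ≈ 0.0033 < α = 0.05, reject H0; the data support H1.

-2.815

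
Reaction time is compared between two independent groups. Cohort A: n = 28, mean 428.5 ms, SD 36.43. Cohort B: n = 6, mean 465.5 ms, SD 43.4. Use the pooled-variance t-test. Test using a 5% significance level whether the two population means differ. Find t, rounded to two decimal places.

-2.19

Let group 1 = cohort A, group 2 = cohort B. H0: μ_1 = μ_2; H1: μ_1 ≠ μ_2 (two-sample pooled-variance t-test, two-sided).
s_p² = [(28−1)·36.43² + (6−1)·43.4²]/(28+6−2) = 1414.08
t = (428.5 − 465.5)/√[1414.08·(1/28 + 1/6)] = -2.19
df = n₁ + n₂ − 2 = 32
Two-sided p-value ≈ 0.036
Since p ≈ 0.036 < α = 0.05, reject H0; the evidence is statistically significant.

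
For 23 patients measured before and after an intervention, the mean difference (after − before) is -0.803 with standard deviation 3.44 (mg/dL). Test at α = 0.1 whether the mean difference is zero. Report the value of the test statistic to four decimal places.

H0: μ_d = 0; H1: μ_d ≠ 0 (paired t-test on the differences, two-sided).
t = d̄/(s_d/√n) = -0.803/(3.44/√23) = -1.1195
df = n − 1 = 22
Two-sided p-value ≈ 0.275
Since p ≈ 0.275 > α = 0.1, fail to reject H0; the data do not provide sufficient evidence against H0.

-1.1195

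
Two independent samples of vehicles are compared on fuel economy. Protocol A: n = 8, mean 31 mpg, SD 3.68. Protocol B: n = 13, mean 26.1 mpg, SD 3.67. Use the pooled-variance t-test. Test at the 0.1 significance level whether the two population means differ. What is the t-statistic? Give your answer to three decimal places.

Let group 1 = protocol A, group 2 = protocol B. H0: μ_1 = μ_2; H1: μ_1 ≠ μ_2 (two-sample pooled-variance t-test, two-sided).
s_p² = [(8−1)·3.68² + (13−1)·3.67²]/(8+13−2) = 13.496
t = (31 − 26.1)/√[13.496·(1/8 + 1/13)] = 2.968
df = n₁ + n₂ − 2 = 19
Two-sided p-value ≈ 0.0079
Since p ≈ 0.0079 < α = 0.1, reject H0; the evidence is statistically significant.

2.968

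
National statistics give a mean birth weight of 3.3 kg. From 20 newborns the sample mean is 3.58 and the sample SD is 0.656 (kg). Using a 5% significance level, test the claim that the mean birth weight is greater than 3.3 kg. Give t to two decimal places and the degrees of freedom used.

t = 1.91, df = 19

H0: μ = 3.3; H1: μ > 3.3 (one-sample t-test, right-tailed).
t = (x̄ − μ₀)/(s/√n) = (3.58 − 3.3)/(0.656/√20) = 1.91
df = n − 1 = 19
p-value = P(T ≥ 1.91) ≈ 0.036
Since p ≈ 0.036 < α = 0.05, reject H0; the evidence is statistically significant.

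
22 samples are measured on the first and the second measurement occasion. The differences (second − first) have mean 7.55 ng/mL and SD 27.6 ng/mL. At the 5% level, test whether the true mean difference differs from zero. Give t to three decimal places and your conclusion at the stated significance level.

H0: μ_d = 0; H1: μ_d ≠ 0 (paired t-test on the differences, two-sided).
t = d̄/(s_d/√n) = 7.55/(27.6/√22) = 1.283
df = n − 1 = 21
Two-sided p-value ≈ 0.213
Since p ≈ 0.213 > α = 0.05, fail to reject H0; the evidence is not statistically significant.

t = 1.283; fail to reject H0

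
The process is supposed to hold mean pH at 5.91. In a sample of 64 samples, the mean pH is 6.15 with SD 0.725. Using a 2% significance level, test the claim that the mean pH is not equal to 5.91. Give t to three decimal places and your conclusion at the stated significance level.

H0: μ = 5.91; H1: μ ≠ 5.91 (one-sample t-test, two-sided).
t = (x̄ − μ₀)/(s/√n) = (6.15 − 5.91)/(0.725/√64) = 2.648
df = n − 1 = 63
Two-sided p-value ≈ 0.0102
Since p ≈ 0.0102 < α = 0.02, reject H0; the evidence is statistically significant.

t = 2.648; reject H0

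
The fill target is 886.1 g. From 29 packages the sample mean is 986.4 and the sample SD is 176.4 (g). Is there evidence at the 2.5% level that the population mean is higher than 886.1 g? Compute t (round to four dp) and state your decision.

H0: μ = 886.1; H1: μ > 886.1 (one-sample t-test, right-tailed).
t = (x̄ − μ₀)/(s/√n) = (986.4 − 886.1)/(176.4/√29) = 3.0620
df = n − 1 = 28
p-value = P(T ≥ 3.0620) ≈ 0.002
Since p ≈ 0.002 < α = 0.025, reject H0; the evidence is statistically significant.

t = 3.0620; reject H0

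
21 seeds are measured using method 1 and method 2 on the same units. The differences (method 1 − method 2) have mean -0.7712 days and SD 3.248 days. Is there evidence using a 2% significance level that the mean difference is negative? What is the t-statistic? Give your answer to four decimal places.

H0: μ_d = 0; H1: μ_d < 0 (paired t-test on the differences, left-tailed).
t = d̄/(s_d/√n) = -0.7712/(3.248/√21) = -1.0881
df = n − 1 = 20
p-value = P(T ≤ -1.0881) ≈ 0.145
Since p ≈ 0.145 > α = 0.02, fail to reject H0; the data do not provide sufficient evidence against H0.

-1.0881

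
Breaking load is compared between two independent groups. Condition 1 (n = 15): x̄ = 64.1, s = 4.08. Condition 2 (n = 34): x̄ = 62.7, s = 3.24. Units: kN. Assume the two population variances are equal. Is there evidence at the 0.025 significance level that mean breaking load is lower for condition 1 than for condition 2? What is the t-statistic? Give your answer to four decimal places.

1.2863

Let group 1 = condition 1, group 2 = condition 2. H0: μ_1 = μ_2; H1: μ_1 < μ_2 (two-sample pooled-variance t-test, left-tailed).
s_p² = [(15−1)·4.08² + (34−1)·3.24²]/(15+34−2) = 12.3292
t = (64.1 − 62.7)/√[12.3292·(1/15 + 1/34)] = 1.2863
df = n₁ + n₂ − 2 = 47
p-value = P(T ≤ 1.2863) ≈ 0.8977
Since p ≈ 0.8977 > α = 0.025, fail to reject H0; the data do not provide sufficient evidence against H0.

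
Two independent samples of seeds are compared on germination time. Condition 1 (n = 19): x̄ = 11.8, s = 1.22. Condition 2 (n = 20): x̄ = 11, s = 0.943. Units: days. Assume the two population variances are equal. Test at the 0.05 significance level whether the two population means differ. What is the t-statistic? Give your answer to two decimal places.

Let group 1 = condition 1, group 2 = condition 2. H0: μ_1 = μ_2; H1: μ_1 ≠ μ_2 (two-sample pooled-variance t-test, two-sided).
s_p² = [(19−1)·1.22² + (20−1)·0.943²]/(19+20−2) = 1.18073
t = (11.8 − 11)/√[1.18073·(1/19 + 1/20)] = 2.30
df = n₁ + n₂ − 2 = 37
Two-sided p-value ≈ 0.027
Since p ≈ 0.027 < α = 0.05, reject H0; the data support H1.

2.30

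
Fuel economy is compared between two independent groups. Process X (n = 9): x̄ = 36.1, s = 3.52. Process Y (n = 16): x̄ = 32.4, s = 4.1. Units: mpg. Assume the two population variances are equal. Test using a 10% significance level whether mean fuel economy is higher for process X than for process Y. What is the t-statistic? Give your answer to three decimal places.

2.272

Let group 1 = process X, group 2 = process Y. H0: μ_1 = μ_2; H1: μ_1 > μ_2 (two-sample pooled-variance t-test, right-tailed).
s_p² = [(9−1)·3.52² + (16−1)·4.1²]/(9+16−2) = 15.2727
t = (36.1 − 32.4)/√[15.2727·(1/9 + 1/16)] = 2.272
df = n₁ + n₂ − 2 = 23
p-value = P(T ≥ 2.272) ≈ 0.0164
Since p ≈ 0.0164 < α = 0.1, reject H0; the evidence is statistically significant.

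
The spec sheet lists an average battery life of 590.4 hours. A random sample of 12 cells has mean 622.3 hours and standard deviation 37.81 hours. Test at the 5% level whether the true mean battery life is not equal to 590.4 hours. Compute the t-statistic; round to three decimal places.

2.923

H0: μ = 590.4; H1: μ ≠ 590.4 (one-sample t-test, two-sided).
t = (x̄ − μ₀)/(s/√n) = (622.3 − 590.4)/(37.81/√12) = 2.923
df = n − 1 = 11
Two-sided p-value ≈ 0.0139
Since p ≈ 0.0139 < α = 0.05, reject H0; the data support H1.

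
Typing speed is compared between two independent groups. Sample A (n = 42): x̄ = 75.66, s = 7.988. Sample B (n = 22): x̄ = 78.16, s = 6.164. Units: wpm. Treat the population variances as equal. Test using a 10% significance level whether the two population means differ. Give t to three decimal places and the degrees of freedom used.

Let group 1 = sample A, group 2 = sample B. H0: μ_1 = μ_2; H1: μ_1 ≠ μ_2 (two-sample pooled-variance t-test, two-sided).
s_p² = [(42−1)·7.988² + (22−1)·6.164²]/(42+22−2) = 55.0649
t = (75.66 − 78.16)/√[55.0649·(1/42 + 1/22)] = -1.280
df = n₁ + n₂ − 2 = 62
Two-sided p-value ≈ 0.205
Since p ≈ 0.205 > α = 0.1, fail to reject H0; the data do not provide sufficient evidence against H0.

t = -1.280, df = 62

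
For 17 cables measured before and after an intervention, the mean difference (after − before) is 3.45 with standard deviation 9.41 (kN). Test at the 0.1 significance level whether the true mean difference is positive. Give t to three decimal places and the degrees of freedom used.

H0: μ_d = 0; H1: μ_d > 0 (paired t-test on the differences, right-tailed).
t = d̄/(s_d/√n) = 3.45/(9.41/√17) = 1.512
df = n − 1 = 16
p-value = P(T ≥ 1.512) ≈ 0.0751
Since p ≈ 0.0751 < α = 0.1, reject H0; the evidence is statistically significant.

t = 1.512, df = 16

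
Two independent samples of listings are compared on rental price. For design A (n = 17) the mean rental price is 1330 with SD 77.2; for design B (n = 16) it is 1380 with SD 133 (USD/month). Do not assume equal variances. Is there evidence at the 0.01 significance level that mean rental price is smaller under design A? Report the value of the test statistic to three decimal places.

Let group 1 = design A, group 2 = design B. H0: μ_1 = μ_2; H1: μ_1 < μ_2 (Welch's two-sample t-test, left-tailed).
t = (x̄_1 − x̄_2)/√(s_1²/n_1 + s_2²/n_2) = (1330 − 1380)/√(77.2²/17 + 133²/16) = -1.310
Welch–Satterthwaite df ≈ 23.78
p-value = P(T ≤ -1.310) ≈ 0.1013
Since p ≈ 0.1013 > α = 0.01, fail to reject H0; the evidence is not statistically significant.

-1.310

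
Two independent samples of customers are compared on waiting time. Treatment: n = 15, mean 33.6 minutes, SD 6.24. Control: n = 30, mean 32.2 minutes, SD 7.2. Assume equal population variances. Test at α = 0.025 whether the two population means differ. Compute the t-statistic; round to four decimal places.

0.6414

Let group 1 = treatment, group 2 = control. H0: μ_1 = μ_2; H1: μ_1 ≠ μ_2 (two-sample pooled-variance t-test, two-sided).
s_p² = [(15−1)·6.24² + (30−1)·7.2²]/(15+30−2) = 47.6392
t = (33.6 − 32.2)/√[47.6392·(1/15 + 1/30)] = 0.6414
df = n₁ + n₂ − 2 = 43
Two-sided p-value ≈ 0.5247
Since p ≈ 0.5247 > α = 0.025, fail to reject H0; the data do not provide sufficient evidence against H0.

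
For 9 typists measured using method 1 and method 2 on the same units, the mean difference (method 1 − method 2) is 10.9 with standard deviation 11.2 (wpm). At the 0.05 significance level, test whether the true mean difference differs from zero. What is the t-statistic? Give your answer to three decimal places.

H0: μ_d = 0; H1: μ_d ≠ 0 (paired t-test on the differences, two-sided).
t = d̄/(s_d/√n) = 10.9/(11.2/√9) = 2.920
df = n − 1 = 8
Two-sided p-value ≈ 0.019
Since p ≈ 0.019 < α = 0.05, reject H0; the evidence is statistically significant.

2.920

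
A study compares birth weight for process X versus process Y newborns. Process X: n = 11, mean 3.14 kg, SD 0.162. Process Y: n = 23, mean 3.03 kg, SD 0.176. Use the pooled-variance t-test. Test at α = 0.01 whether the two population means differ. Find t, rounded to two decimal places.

1.75

Let group 1 = process X, group 2 = process Y. H0: μ_1 = μ_2; H1: μ_1 ≠ μ_2 (two-sample pooled-variance t-test, two-sided).
s_p² = [(11−1)·0.162² + (23−1)·0.176²]/(11+23−2) = 0.0294972
t = (3.14 − 3.03)/√[0.0294972·(1/11 + 1/23)] = 1.75
df = n₁ + n₂ − 2 = 32
Two-sided p-value ≈ 0.0902
Since p ≈ 0.0902 > α = 0.01, fail to reject H0; the evidence is not statistically significant.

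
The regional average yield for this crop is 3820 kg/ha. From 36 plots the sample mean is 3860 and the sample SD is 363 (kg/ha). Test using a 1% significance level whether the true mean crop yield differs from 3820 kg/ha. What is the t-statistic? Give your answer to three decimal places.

0.661

H0: μ = 3820; H1: μ ≠ 3820 (one-sample t-test, two-sided).
t = (x̄ − μ₀)/(s/√n) = (3860 − 3820)/(363/√36) = 0.661
df = n − 1 = 35
Two-sided p-value ≈ 0.5128
Since p ≈ 0.5128 > α = 0.01, fail to reject H0; the data do not provide sufficient evidence against H0.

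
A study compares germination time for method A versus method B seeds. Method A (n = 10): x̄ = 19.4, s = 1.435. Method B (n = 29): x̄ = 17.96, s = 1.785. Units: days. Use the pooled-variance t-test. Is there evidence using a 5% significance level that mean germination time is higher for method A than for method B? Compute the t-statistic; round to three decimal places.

Let group 1 = method A, group 2 = method B. H0: μ_1 = μ_2; H1: μ_1 > μ_2 (two-sample pooled-variance t-test, right-tailed).
s_p² = [(10−1)·1.435² + (29−1)·1.785²]/(10+29−2) = 2.91209
t = (19.4 − 17.96)/√[2.91209·(1/10 + 1/29)] = 2.301
df = n₁ + n₂ − 2 = 37
p-value = P(T ≥ 2.301) ≈ 0.014
Since p ≈ 0.014 < α = 0.05, reject H0; the evidence is statistically significant.

2.301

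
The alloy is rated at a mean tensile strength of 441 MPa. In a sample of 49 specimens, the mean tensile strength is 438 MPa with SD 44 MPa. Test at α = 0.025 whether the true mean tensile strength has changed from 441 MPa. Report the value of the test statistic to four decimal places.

H0: μ = 441; H1: μ ≠ 441 (one-sample t-test, two-sided).
t = (x̄ − μ₀)/(s/√n) = (438 − 441)/(44/√49) = -0.4773
df = n − 1 = 48
Two-sided p-value ≈ 0.635
Since p ≈ 0.635 > α = 0.025, fail to reject H0; the data do not provide sufficient evidence against H0.

-0.4773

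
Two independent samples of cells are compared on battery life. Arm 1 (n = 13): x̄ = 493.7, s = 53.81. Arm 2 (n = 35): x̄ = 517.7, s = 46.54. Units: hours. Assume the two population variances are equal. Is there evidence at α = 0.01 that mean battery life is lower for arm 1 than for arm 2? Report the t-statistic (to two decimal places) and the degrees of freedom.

Let group 1 = arm 1, group 2 = arm 2. H0: μ_1 = μ_2; H1: μ_1 < μ_2 (two-sample pooled-variance t-test, left-tailed).
s_p² = [(13−1)·53.81² + (35−1)·46.54²]/(13+35−2) = 2356.29
t = (493.7 − 517.7)/√[2356.29·(1/13 + 1/35)] = -1.52
df = n₁ + n₂ − 2 = 46
p-value = P(T ≤ -1.52) ≈ 0.0674
Since p ≈ 0.0674 > α = 0.01, fail to reject H0; the evidence is not statistically significant.

t = -1.52, df = 46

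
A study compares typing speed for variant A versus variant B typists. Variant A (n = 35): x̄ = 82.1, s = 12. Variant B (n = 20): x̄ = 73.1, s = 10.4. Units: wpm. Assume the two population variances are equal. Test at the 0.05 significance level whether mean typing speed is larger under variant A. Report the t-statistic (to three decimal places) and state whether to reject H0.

t = 2.804; reject H0

Let group 1 = variant A, group 2 = variant B. H0: μ_1 = μ_2; H1: μ_1 > μ_2 (two-sample pooled-variance t-test, right-tailed).
s_p² = [(35−1)·12² + (20−1)·10.4²]/(35+20−2) = 131.152
t = (82.1 − 73.1)/√[131.152·(1/35 + 1/20)] = 2.804
df = n₁ + n₂ − 2 = 53
p-value = P(T ≥ 2.804) ≈ 0.004
Since p ≈ 0.004 < α = 0.05, reject H0; the evidence is statistically significant.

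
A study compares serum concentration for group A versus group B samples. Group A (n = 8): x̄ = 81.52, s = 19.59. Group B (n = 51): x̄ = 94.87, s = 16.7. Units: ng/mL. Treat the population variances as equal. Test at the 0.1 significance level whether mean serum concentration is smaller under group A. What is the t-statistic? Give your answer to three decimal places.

Let group 1 = group A, group 2 = group B. H0: μ_1 = μ_2; H1: μ_1 < μ_2 (two-sample pooled-variance t-test, left-tailed).
s_p² = [(8−1)·19.59² + (51−1)·16.7²]/(8+51−2) = 291.77
t = (81.52 − 94.87)/√[291.77·(1/8 + 1/51)] = -2.055
df = n₁ + n₂ − 2 = 57
p-value = P(T ≤ -2.055) ≈ 0.022
Since p ≈ 0.022 < α = 0.1, reject H0; the evidence is statistically significant.

-2.055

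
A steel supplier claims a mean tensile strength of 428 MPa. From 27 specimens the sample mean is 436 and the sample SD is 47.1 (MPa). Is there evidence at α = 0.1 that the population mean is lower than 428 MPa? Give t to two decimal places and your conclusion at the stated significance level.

t = 0.88; fail to reject H0

H0: μ = 428; H1: μ < 428 (one-sample t-test, left-tailed).
t = (x̄ − μ₀)/(s/√n) = (436 − 428)/(47.1/√27) = 0.88
df = n − 1 = 26
p-value = P(T ≤ 0.88) ≈ 0.8072
Since p ≈ 0.8072 > α = 0.1, fail to reject H0; the data do not provide sufficient evidence against H0.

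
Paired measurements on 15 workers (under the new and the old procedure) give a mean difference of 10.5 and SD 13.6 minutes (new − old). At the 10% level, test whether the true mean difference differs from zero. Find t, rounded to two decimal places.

H0: μ_d = 0; H1: μ_d ≠ 0 (paired t-test on the differences, two-sided).
t = d̄/(s_d/√n) = 10.5/(13.6/√15) = 2.99
df = n − 1 = 14
Two-sided p-value ≈ 0.010
Since p ≈ 0.010 < α = 0.1, reject H0; the data support H1.

2.99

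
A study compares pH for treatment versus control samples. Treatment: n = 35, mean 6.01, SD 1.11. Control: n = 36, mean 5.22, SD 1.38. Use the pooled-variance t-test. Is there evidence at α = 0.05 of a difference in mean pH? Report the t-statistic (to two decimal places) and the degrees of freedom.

Let group 1 = treatment, group 2 = control. H0: μ_1 = μ_2; H1: μ_1 ≠ μ_2 (two-sample pooled-variance t-test, two-sided).
s_p² = [(35−1)·1.11² + (36−1)·1.38²]/(35+36−2) = 1.57312
t = (6.01 − 5.22)/√[1.57312·(1/35 + 1/36)] = 2.65
df = n₁ + n₂ − 2 = 69
Two-sided p-value ≈ 0.010
Since p ≈ 0.010 < α = 0.05, reject H0; the evidence is statistically significant.

t = 2.65, df = 69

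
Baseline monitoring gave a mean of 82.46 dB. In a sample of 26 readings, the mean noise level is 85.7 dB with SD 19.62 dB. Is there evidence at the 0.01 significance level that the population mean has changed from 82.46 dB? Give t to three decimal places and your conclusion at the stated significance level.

H0: μ = 82.46; H1: μ ≠ 82.46 (one-sample t-test, two-sided).
t = (x̄ − μ₀)/(s/√n) = (85.7 − 82.46)/(19.62/√26) = 0.842
df = n − 1 = 25
Two-sided p-value ≈ 0.408
Since p ≈ 0.408 > α = 0.01, fail to reject H0; the data do not provide sufficient evidence against H0.

t = 0.842; fail to reject H0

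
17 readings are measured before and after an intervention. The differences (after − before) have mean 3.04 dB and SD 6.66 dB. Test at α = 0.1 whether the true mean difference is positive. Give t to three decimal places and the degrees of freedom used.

t = 1.882, df = 16

H0: μ_d = 0; H1: μ_d > 0 (paired t-test on the differences, right-tailed).
t = d̄/(s_d/√n) = 3.04/(6.66/√17) = 1.882
df = n − 1 = 16
p-value = P(T ≥ 1.882) ≈ 0.0391
Since p ≈ 0.0391 < α = 0.1, reject H0; the data support H1.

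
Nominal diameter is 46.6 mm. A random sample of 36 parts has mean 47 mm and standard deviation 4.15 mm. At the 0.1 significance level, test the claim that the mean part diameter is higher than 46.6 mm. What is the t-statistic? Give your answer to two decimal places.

H0: μ = 46.6; H1: μ > 46.6 (one-sample t-test, right-tailed).
t = (x̄ − μ₀)/(s/√n) = (47 − 46.6)/(4.15/√36) = 0.58
df = n − 1 = 35
p-value = P(T ≥ 0.58) ≈ 0.2834
Since p ≈ 0.2834 > α = 0.1, fail to reject H0; the evidence is not statistically significant.

0.58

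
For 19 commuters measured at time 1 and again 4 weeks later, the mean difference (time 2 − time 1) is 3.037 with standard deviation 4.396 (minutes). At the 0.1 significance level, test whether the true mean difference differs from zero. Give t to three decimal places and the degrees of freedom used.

H0: μ_d = 0; H1: μ_d ≠ 0 (paired t-test on the differences, two-sided).
t = d̄/(s_d/√n) = 3.037/(4.396/√19) = 3.011
df = n − 1 = 18
Two-sided p-value ≈ 0.007
Since p ≈ 0.007 < α = 0.1, reject H0; the data support H1.

t = 3.011, df = 18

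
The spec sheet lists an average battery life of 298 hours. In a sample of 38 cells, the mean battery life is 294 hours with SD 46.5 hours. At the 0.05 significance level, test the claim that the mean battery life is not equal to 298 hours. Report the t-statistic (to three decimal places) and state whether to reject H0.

t = -0.530; fail to reject H0

H0: μ = 298; H1: μ ≠ 298 (one-sample t-test, two-sided).
t = (x̄ − μ₀)/(s/√n) = (294 − 298)/(46.5/√38) = -0.530
df = n − 1 = 37
Two-sided p-value ≈ 0.599
Since p ≈ 0.599 > α = 0.05, fail to reject H0; the data do not provide sufficient evidence against H0.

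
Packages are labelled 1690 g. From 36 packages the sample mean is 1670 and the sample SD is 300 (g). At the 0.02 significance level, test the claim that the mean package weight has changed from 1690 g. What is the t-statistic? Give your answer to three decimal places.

H0: μ = 1690; H1: μ ≠ 1690 (one-sample t-test, two-sided).
t = (x̄ − μ₀)/(s/√n) = (1670 − 1690)/(300/√36) = -0.400
df = n − 1 = 35
Two-sided p-value ≈ 0.6916
Since p ≈ 0.6916 > α = 0.02, fail to reject H0; the data do not provide sufficient evidence against H0.

-0.400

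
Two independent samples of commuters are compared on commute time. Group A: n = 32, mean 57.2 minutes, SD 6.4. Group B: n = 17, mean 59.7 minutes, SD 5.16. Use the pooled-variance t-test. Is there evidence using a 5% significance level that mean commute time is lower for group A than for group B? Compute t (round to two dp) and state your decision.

t = -1.39; fail to reject H0

Let group 1 = group A, group 2 = group B. H0: μ_1 = μ_2; H1: μ_1 < μ_2 (two-sample pooled-variance t-test, left-tailed).
s_p² = [(32−1)·6.4² + (17−1)·5.16²]/(32+17−2) = 36.0802
t = (57.2 − 59.7)/√[36.0802·(1/32 + 1/17)] = -1.39
df = n₁ + n₂ − 2 = 47
p-value = P(T ≤ -1.39) ≈ 0.086
Since p ≈ 0.086 > α = 0.05, fail to reject H0; the data do not provide sufficient evidence against H0.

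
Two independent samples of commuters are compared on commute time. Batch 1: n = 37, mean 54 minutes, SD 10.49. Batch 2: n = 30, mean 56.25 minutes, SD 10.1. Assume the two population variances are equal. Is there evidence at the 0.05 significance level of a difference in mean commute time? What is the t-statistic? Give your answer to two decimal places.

-0.89

Let group 1 = batch 1, group 2 = batch 2. H0: μ_1 = μ_2; H1: μ_1 ≠ μ_2 (two-sample pooled-variance t-test, two-sided).
s_p² = [(37−1)·10.49² + (30−1)·10.1²]/(37+30−2) = 106.457
t = (54 − 56.25)/√[106.457·(1/37 + 1/30)] = -0.89
df = n₁ + n₂ − 2 = 65
Two-sided p-value ≈ 0.378
Since p ≈ 0.378 > α = 0.05, fail to reject H0; the evidence is not statistically significant.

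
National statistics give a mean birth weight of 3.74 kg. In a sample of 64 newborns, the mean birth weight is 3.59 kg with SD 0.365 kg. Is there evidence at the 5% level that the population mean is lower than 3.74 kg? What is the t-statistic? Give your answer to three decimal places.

H0: μ = 3.74; H1: μ < 3.74 (one-sample t-test, left-tailed).
t = (x̄ − μ₀)/(s/√n) = (3.59 − 3.74)/(0.365/√64) = -3.288
df = n − 1 = 63
p-value = P(T ≤ -3.288) ≈ 0.001
Since p ≈ 0.001 < α = 0.05, reject H0; the data support H1.

-3.288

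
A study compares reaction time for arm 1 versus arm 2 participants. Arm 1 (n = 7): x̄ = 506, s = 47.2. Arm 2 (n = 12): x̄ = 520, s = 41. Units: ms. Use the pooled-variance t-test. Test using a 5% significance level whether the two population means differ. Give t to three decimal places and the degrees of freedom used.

Let group 1 = arm 1, group 2 = arm 2. H0: μ_1 = μ_2; H1: μ_1 ≠ μ_2 (two-sample pooled-variance t-test, two-sided).
s_p² = [(7−1)·47.2² + (12−1)·41²]/(7+12−2) = 1874
t = (506 − 520)/√[1874·(1/7 + 1/12)] = -0.680
df = n₁ + n₂ − 2 = 17
Two-sided p-value ≈ 0.5057
Since p ≈ 0.5057 > α = 0.05, fail to reject H0; the evidence is not statistically significant.

t = -0.680, df = 17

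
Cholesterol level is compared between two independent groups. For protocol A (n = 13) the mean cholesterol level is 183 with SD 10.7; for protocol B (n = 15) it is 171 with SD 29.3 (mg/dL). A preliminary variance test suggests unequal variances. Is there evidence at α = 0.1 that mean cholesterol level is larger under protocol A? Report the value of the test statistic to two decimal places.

1.48

Let group 1 = protocol A, group 2 = protocol B. H0: μ_1 = μ_2; H1: μ_1 > μ_2 (Welch's two-sample t-test, right-tailed).
t = (x̄_1 − x̄_2)/√(s_1²/n_1 + s_2²/n_2) = (183 − 171)/√(10.7²/13 + 29.3²/15) = 1.48
Welch–Satterthwaite df ≈ 18.14
p-value = P(T ≥ 1.48) ≈ 0.0785
Since p ≈ 0.0785 < α = 0.1, reject H0; the data support H1.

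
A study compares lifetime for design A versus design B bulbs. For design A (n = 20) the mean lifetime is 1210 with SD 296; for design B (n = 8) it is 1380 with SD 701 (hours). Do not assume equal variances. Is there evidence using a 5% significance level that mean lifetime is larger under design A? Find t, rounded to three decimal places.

Let group 1 = design A, group 2 = design B. H0: μ_1 = μ_2; H1: μ_1 > μ_2 (Welch's two-sample t-test, right-tailed).
t = (x̄_1 − x̄_2)/√(s_1²/n_1 + s_2²/n_2) = (1210 − 1380)/√(296²/20 + 701²/8) = -0.663
Welch–Satterthwaite df ≈ 8.02
p-value = P(T ≥ -0.663) ≈ 0.737
Since p ≈ 0.737 > α = 0.05, fail to reject H0; the data do not provide sufficient evidence against H0.

-0.663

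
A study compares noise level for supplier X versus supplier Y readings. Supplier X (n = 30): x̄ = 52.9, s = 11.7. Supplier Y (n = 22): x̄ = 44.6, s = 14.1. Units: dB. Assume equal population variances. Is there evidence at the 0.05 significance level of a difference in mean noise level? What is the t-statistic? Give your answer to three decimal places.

2.317

Let group 1 = supplier X, group 2 = supplier Y. H0: μ_1 = μ_2; H1: μ_1 ≠ μ_2 (two-sample pooled-variance t-test, two-sided).
s_p² = [(30−1)·11.7² + (22−1)·14.1²]/(30+22−2) = 162.896
t = (52.9 − 44.6)/√[162.896·(1/30 + 1/22)] = 2.317
df = n₁ + n₂ − 2 = 50
Two-sided p-value ≈ 0.025
Since p ≈ 0.025 < α = 0.05, reject H0; the data support H1.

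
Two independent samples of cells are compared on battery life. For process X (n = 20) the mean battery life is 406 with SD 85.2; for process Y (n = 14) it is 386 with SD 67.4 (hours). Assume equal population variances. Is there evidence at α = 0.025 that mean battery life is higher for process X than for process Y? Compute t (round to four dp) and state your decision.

Let group 1 = process X, group 2 = process Y. H0: μ_1 = μ_2; H1: μ_1 > μ_2 (two-sample pooled-variance t-test, right-tailed).
s_p² = [(20−1)·85.2² + (14−1)·67.4²]/(20+14−2) = 6155.55
t = (406 − 386)/√[6155.55·(1/20 + 1/14)] = 0.7315
df = n₁ + n₂ − 2 = 32
p-value = P(T ≥ 0.7315) ≈ 0.235
Since p ≈ 0.235 > α = 0.025, fail to reject H0; the evidence is not statistically significant.

t = 0.7315; fail to reject H0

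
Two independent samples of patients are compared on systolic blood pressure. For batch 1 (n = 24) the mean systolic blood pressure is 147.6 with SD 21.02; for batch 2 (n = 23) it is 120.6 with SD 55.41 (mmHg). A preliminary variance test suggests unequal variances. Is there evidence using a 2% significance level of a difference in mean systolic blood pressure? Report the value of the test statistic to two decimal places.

Let group 1 = batch 1, group 2 = batch 2. H0: μ_1 = μ_2; H1: μ_1 ≠ μ_2 (Welch's two-sample t-test, two-sided).
t = (x̄_1 − x̄_2)/√(s_1²/n_1 + s_2²/n_2) = (147.6 − 120.6)/√(21.02²/24 + 55.41²/23) = 2.19
Welch–Satterthwaite df ≈ 27.98
Two-sided p-value ≈ 0.0370
Since p ≈ 0.0370 > α = 0.02, fail to reject H0; the data do not provide sufficient evidence against H0.

2.19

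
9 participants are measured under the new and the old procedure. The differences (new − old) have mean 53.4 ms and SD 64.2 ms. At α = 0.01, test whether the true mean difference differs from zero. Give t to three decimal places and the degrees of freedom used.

H0: μ_d = 0; H1: μ_d ≠ 0 (paired t-test on the differences, two-sided).
t = d̄/(s_d/√n) = 53.4/(64.2/√9) = 2.495
df = n − 1 = 8
Two-sided p-value ≈ 0.037
Since p ≈ 0.037 > α = 0.01, fail to reject H0; the evidence is not statistically significant.

t = 2.495, df = 8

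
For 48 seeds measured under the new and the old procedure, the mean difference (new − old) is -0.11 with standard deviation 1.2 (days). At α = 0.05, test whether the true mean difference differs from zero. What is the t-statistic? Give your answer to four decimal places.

H0: μ_d = 0; H1: μ_d ≠ 0 (paired t-test on the differences, two-sided).
t = d̄/(s_d/√n) = -0.11/(1.2/√48) = -0.6351
df = n − 1 = 47
Two-sided p-value ≈ 0.5285
Since p ≈ 0.5285 > α = 0.05, fail to reject H0; the data do not provide sufficient evidence against H0.

-0.6351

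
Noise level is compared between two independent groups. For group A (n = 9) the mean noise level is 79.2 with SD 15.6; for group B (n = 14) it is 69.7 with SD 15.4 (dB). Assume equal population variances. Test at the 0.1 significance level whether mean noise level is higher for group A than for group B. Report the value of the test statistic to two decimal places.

Let group 1 = group A, group 2 = group B. H0: μ_1 = μ_2; H1: μ_1 > μ_2 (two-sample pooled-variance t-test, right-tailed).
s_p² = [(9−1)·15.6² + (14−1)·15.4²]/(9+14−2) = 239.522
t = (79.2 − 69.7)/√[239.522·(1/9 + 1/14)] = 1.44
df = n₁ + n₂ − 2 = 21
p-value = P(T ≥ 1.44) ≈ 0.083
Since p ≈ 0.083 < α = 0.1, reject H0; the data support H1.

1.44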